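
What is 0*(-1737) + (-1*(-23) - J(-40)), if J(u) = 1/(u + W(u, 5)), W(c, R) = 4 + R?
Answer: 714/31 ≈ 23.032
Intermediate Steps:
J(u) = 1/(9 + u) (J(u) = 1/(u + (4 + 5)) = 1/(u + 9) = 1/(9 + u))
0*(-1737) + (-1*(-23) - J(-40)) = 0*(-1737) + (-1*(-23) - 1/(9 - 40)) = 0 + (23 - 1/(-31)) = 0 + (23 - 1*(-1/31)) = 0 + (23 + 1/31) = 0 + 714/31 = 714/31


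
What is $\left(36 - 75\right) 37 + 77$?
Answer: $-1366$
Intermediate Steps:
$\left(36 - 75\right) 37 + 77 = \left(-39\right) 37 + 77 = -1443 + 77 = -1366$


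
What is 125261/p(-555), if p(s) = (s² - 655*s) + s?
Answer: 125261/670995 ≈ 0.18668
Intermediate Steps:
p(s) = s² - 654*s
125261/p(-555) = 125261/((-555*(-654 - 555))) = 125261/((-555*(-1209))) = 125261/670995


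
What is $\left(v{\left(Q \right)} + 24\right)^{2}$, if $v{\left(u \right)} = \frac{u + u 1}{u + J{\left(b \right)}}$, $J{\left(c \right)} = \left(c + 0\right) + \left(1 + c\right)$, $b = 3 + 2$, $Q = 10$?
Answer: $\frac{274576}{441} \approx 622.62$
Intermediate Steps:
$b = 5$
$J{\left(c \right)} = 1 + 2 c$ ($J{\left(c \right)} = c + \left(1 + c\right) = 1 + 2 c$)
$v{\left(u \right)} = \frac{2 u}{11 + u}$ ($v{\left(u \right)} = \frac{u + u 1}{u + \left(1 + 2 \cdot 5\right)} = \frac{u + u}{u + \left(1 + 10\right)} = \frac{2 u}{u + 11} = \frac{2 u}{11 + u}$)
$\left(v{\left(Q \right)} + 24\right)^{2} = \left(2 \cdot 10 \frac{1}{11 + 10} + 24\right)^{2} = \left(2 \cdot 10 \cdot \frac{1}{21} + 24\right)^{2} = \left(\frac{20}{21} + 24\right)^{2} = \left(\frac{524}{21}\right)^{2} = \frac{274576}{441}$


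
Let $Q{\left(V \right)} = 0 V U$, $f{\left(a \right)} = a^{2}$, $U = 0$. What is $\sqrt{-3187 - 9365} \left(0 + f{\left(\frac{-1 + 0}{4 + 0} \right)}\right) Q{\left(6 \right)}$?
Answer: $0$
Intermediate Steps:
$Q{\left(V \right)} = 0$ ($Q{\left(V \right)} = 0 V 0 = 0 \cdot 0 = 0$)
$\sqrt{-3187 - 9365} \left(0 + f{\left(\frac{-1 + 0}{4 + 0} \right)}\right) Q{\left(6 \right)} = \sqrt{-3187 - 9365} \left(0 + \left(\frac{-1 + 0}{4 + 0}\right)^{2}\right) 0 = \sqrt{-12552} \left(0 + \left(- \frac{1}{4}\right)^{2}\right) 0 = 2 i \sqrt{3138} \left(0 + \left(\left(-1\right) \frac{1}{4}\right)^{2}\right) 0 = 2 i \sqrt{3138} \left(0 + \left(- \frac{1}{4}\right)^{2}\right) 0 = 2 i \sqrt{3138} \left(0 + \frac{1}{16}\right) 0 = 2 i \sqrt{3138} \cdot \frac{1}{16} \cdot 0 = 2 i \sqrt{3138} \cdot 0 = 0$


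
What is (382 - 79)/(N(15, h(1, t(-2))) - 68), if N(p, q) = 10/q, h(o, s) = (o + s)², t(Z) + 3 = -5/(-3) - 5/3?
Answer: -606/131 ≈ -4.6260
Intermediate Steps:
t(Z) = -3 (t(Z) = -3 + (-5/(-3) - 5/3) = -3 + (-5*(-⅓) - 5*⅓) = -3 + (5/3 - 5/3) = -3 + 0 = -3)
(382 - 79)/(N(15, h(1, t(-2))) - 68) = (382 - 79)/(10/((1 - 3)²) - 68) = 303/(10/((-2)²) - 68) = 303/(10/4 - 68) = 303/(10*(¼) - 68) = 303/(5/2 - 68) = 303/(-131/2) = 303*(-2/131) = -606/131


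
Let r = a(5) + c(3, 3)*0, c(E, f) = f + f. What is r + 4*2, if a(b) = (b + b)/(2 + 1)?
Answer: 34/3 ≈ 11.333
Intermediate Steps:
c(E, f) = 2*f
a(b) = 2*b/3 (a(b) = (2*b)/3 = (2*b)*(⅓) = 2*b/3)
r = 10/3 (r = (⅔)*5 + (2*3)*0 = 10/3 + 6*0 = 10/3 + 0 = 10/3 ≈ 3.3333)
r + 4*2 = 10/3 + 4*2 = 10/3 + 8 = 34/3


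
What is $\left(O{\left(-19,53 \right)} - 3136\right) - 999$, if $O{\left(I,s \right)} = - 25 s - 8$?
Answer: $-5468$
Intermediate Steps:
$O{\left(I,s \right)} = -8 - 25 s$
$\left(O{\left(-19,53 \right)} - 3136\right) - 999 = \left(\left(-8 - 1325\right) - 3136\right) - 999 = \left(-1333 - 3136\right) - 999 = -4469 - 999 = -5468$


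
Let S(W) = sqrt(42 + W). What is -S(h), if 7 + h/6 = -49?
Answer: -7*I*sqrt(6) ≈ -17.146*I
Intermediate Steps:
h = -336 (h = -42 + 6*(-49) = -42 - 294 = -336)
-S(h) = -sqrt(42 - 336) = -sqrt(-294) = -7*I*sqrt(6)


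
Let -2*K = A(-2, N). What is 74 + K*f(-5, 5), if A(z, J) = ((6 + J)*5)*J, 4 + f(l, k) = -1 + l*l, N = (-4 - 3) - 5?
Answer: -3526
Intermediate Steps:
N = -12 (N = -7 - 5 = -12)
f(l, k) = -5 + l² (f(l, k) = -4 + (-1 + l*l) = -4 + (-1 + l²) = -5 + l²)
A(z, J) = J*(30 + 5*J) (A(z, J) = (30 + 5*J)*J = J*(30 + 5*J))
K = -180 (K = -5*(-12)*(6 - 12)/2 = -5*(-12)*(-6)/2 = -½*360 = -180)
74 + K*f(-5, 5) = 74 - 180*(-5 + (-5)²) = 74 - 180*(-5 + 25) = 74 - 180*20 = 74 - 3600 = -3526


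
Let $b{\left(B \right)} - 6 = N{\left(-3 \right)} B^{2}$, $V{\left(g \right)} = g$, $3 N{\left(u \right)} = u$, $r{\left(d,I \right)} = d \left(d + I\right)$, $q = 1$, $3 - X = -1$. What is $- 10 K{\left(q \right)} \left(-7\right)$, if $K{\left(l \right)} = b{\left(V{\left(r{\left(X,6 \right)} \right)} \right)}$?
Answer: $-111580$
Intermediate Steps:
$X = 4$ ($X = 3 - -1 = 3 + 1 = 4$)
$r{\left(d,I \right)} = d \left(I + d\right)$
$N{\left(u \right)} = \frac{u}{3}$
$b{\left(B \right)} = 6 - B^{2}$ ($b{\left(B \right)} = 6 + \frac{1}{3} \left(-3\right) B^{2} = 6 - B^{2}$)
$K{\left(l \right)} = -1594$ ($K{\left(l \right)} = 6 - \left(4 \left(6 + 4\right)\right)^{2} = 6 - \left(4 \cdot 10\right)^{2} = 6 - 40^{2} = 6 - 1600 = -1594$)
$- 10 K{\left(q \right)} \left(-7\right) = \left(-10\right) \left(-1594\right) \left(-7\right) = 15940 \left(-7\right) = -111580$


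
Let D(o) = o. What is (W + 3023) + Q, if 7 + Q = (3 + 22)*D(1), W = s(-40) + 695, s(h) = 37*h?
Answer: 2256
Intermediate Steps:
W = -785 (W = 37*(-40) + 695 = -1480 + 695 = -785)
Q = 18 (Q = -7 + (3 + 22)*1 = -7 + 25*1 = -7 + 25 = 18)
(W + 3023) + Q = (-785 + 3023) + 18 = 2238 + 18 = 2256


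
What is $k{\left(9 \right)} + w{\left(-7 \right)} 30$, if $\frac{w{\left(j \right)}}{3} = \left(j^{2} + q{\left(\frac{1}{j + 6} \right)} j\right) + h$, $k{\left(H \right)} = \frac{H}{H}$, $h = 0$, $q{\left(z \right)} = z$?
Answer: $5041$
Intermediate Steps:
$k{\left(H \right)} = 1$
$w{\left(j \right)} = 3 j^{2} + \frac{3 j}{6 + j}$ ($w{\left(j \right)} = 3 \left(\left(j^{2} + \frac{j}{j + 6}\right) + 0\right) = 3 \left(\left(j^{2} + \frac{j}{6 + j}\right) + 0\right) = 3 \left(j^{2} + \frac{j}{6 + j}\right) = 3 j^{2} + \frac{3 j}{6 + j}$)
$k{\left(9 \right)} + w{\left(-7 \right)} 30 = 1 + 3 \left(-7\right) \frac{1}{6 - 7} \left(1 - 7 \left(6 - 7\right)\right) 30 = 1 + 3 \left(-7\right) \frac{1}{-1} \left(1 - -7\right) 30 = 1 + 3 \left(-7\right) \left(-1\right) \left(1 + 7\right) 30 = 1 + 3 \left(-7\right) \left(-1\right) 8 \cdot 30 = 1 + 168 \cdot 30 = 1 + 5040 = 5041$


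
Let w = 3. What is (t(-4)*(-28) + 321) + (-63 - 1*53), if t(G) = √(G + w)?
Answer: 205 - 28*I ≈ 205.0 - 28.0*I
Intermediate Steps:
t(G) = √(3 + G) (t(G) = √(G + 3) = √(3 + G))
(t(-4)*(-28) + 321) + (-63 - 1*53) = (√(3 - 4)*(-28) + 321) + (-63 - 1*53) = (√(-1)*(-28) + 321) + (-63 - 53) = (I*(-28) + 321) - 116 = (-28*I + 321) - 116 = (321 - 28*I) - 116 = 205 - 28*I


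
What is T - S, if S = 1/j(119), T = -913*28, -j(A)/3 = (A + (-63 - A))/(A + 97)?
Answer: -178956/7 ≈ -25565.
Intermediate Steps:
j(A) = 189/(97 + A) (j(A) = -3*(A + (-63 - A))/(A + 97) = -(-189)/(97 + A) = 189/(97 + A))
T = -25564
S = 8/7 (S = 1/(189/(97 + 119)) = 1/(189/216) = 1/(189*(1/216)) = 1/(7/8) = 8/7 ≈ 1.1429)
T - S = -25564 - 1*8/7 = -25564 - 8/7 = -178956/7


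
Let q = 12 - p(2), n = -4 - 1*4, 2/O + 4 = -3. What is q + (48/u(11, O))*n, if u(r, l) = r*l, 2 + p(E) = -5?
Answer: 1553/11 ≈ 141.18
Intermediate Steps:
p(E) = -7 (p(E) = -2 - 5 = -7)
O = -2/7 (O = 2/(-4 - 3) = 2/(-7) = 2*(-⅐) = -2/7 ≈ -0.28571)
u(r, l) = l*r
n = -8 (n = -4 - 4 = -8)
q = 19 (q = 12 - 1*(-7) = 12 + 7 = 19)
q + (48/u(11, O))*n = 19 + (48/((-2/7*11)))*(-8) = 19 + (48/(-22/7))*(-8) = 19 + (48*(-7/22))*(-8) = 19 - 168/11*(-8) = 19 + 1344/11 = 1553/11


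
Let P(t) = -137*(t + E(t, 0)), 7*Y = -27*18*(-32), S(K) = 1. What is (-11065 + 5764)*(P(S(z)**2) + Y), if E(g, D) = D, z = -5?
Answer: -77357493/7 ≈ -1.1051e+7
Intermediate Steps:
Y = 15552/7 (Y = (-27*18*(-32))/7 = (-486*(-32))/7 = (1/7)*15552 = 15552/7 ≈ 2221.7)
P(t) = -137*t (P(t) = -137*(t + 0) = -137*t)
(-11065 + 5764)*(P(S(z)**2) + Y) = (-11065 + 5764)*(-137*1**2 + 15552/7) = -5301*(-137*1 + 15552/7) = -5301*(-137 + 15552/7) = -5301*14593/7 = -77357493/7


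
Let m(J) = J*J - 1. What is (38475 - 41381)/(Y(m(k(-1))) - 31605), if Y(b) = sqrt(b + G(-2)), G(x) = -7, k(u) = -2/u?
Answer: 91844130/998876029 + 5812*I/998876029 ≈ 0.091947 + 5.8185e-6*I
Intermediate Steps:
m(J) = -1 + J**2 (m(J) = J**2 - 1 = -1 + J**2)
Y(b) = sqrt(-7 + b) (Y(b) = sqrt(b - 7) = sqrt(-7 + b))
(38475 - 41381)/(Y(m(k(-1))) - 31605) = (38475 - 41381)/(sqrt(-7 + (-1 + (-2/(-1))**2)) - 31605) = -2906/(sqrt(-7 + (-1 + (-2*(-1))**2)) - 31605) = -2906/(sqrt(-7 + (-1 + 2**2)) - 31605) = -2906/(sqrt(-7 + (-1 + 4)) - 31605) = -2906/(sqrt(-7 + 3) - 31605) = -2906/(sqrt(-4) - 31605) = -2906/(2*I - 31605) = -2906*(-31605 - 2*I)/998876029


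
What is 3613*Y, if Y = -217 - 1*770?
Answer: -3566031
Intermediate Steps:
Y = -987 (Y = -217 - 770 = -987)
3613*Y = 3613*(-987) = -3566031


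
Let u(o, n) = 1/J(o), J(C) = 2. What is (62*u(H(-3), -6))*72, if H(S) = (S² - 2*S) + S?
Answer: 2232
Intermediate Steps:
H(S) = S² - S
u(o, n) = ½ (u(o, n) = 1/2 = ½)
(62*u(H(-3), -6))*72 = (62*(½))*72 = 31*72 = 2232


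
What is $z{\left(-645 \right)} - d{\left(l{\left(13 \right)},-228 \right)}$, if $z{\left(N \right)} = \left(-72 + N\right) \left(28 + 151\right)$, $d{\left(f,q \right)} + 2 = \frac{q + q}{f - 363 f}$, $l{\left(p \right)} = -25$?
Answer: $- \frac{580742797}{4525} \approx -1.2834 \cdot 10^{5}$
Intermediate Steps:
$d{\left(f,q \right)} = -2 - \frac{q}{181 f}$ ($d{\left(f,q \right)} = -2 + \frac{q + q}{f - 363 f} = -2 + \frac{2 q}{\left(-362\right) f} = -2 + 2 q \left(- \frac{1}{362 f}\right) = -2 - \frac{q}{181 f}$)
$z{\left(N \right)} = -12888 + 179 N$ ($z{\left(N \right)} = \left(-72 + N\right) 179 = -12888 + 179 N$)
$z{\left(-645 \right)} - d{\left(l{\left(13 \right)},-228 \right)} = \left(-12888 + 179 \left(-645\right)\right) - \left(-2 - - \frac{228}{181 \left(-25\right)}\right) = \left(-12888 - 115455\right) - \left(-2 - \left(- \frac{228}{181}\right) \left(- \frac{1}{25}\right)\right) = -128343 - \left(-2 - \frac{228}{4525}\right) = -128343 - - \frac{9278}{4525} = -128343 + \frac{9278}{4525} = - \frac{580742797}{4525}$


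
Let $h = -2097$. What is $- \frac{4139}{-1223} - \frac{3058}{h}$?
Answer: $\frac{12419417}{2564631} \approx 4.8426$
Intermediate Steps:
$- \frac{4139}{-1223} - \frac{3058}{h} = - \frac{4139}{-1223} - \frac{3058}{-2097} = \left(-4139\right) \left(- \frac{1}{1223}\right) - - \frac{3058}{2097} = \frac{4139}{1223} + \frac{3058}{2097} = \frac{12419417}{2564631}$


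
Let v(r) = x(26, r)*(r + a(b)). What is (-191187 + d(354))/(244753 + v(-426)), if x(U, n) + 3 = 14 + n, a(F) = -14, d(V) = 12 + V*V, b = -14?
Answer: -21953/142451 ≈ -0.15411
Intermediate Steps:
d(V) = 12 + V²
x(U, n) = 11 + n (x(U, n) = -3 + (14 + n) = 11 + n)
v(r) = (-14 + r)*(11 + r) (v(r) = (11 + r)*(r - 14) = (11 + r)*(-14 + r) = (-14 + r)*(11 + r))
(-191187 + d(354))/(244753 + v(-426)) = (-191187 + (12 + 354²))/(244753 + (-14 - 426)*(11 - 426)) = (-191187 + (12 + 125316))/(244753 - 440*(-415)) = (-191187 + 125328)/(244753 + 182600) = -65859/427353 = -65859*1/427353 = -21953/142451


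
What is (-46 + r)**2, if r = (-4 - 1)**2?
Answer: 441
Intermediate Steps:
r = 25 (r = (-5)**2 = 25)
(-46 + r)**2 = (-46 + 25)**2 = (-21)**2 = 441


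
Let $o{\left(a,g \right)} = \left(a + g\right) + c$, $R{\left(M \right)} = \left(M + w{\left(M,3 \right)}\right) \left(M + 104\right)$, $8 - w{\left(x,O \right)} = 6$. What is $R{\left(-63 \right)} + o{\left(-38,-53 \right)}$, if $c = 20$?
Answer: $-2572$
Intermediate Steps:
$w{\left(x,O \right)} = 2$ ($w{\left(x,O \right)} = 8 - 6 = 2$)
$R{\left(M \right)} = \left(2 + M\right) \left(104 + M\right)$ ($R{\left(M \right)} = \left(M + 2\right) \left(M + 104\right) = \left(2 + M\right) \left(104 + M\right)$)
$o{\left(a,g \right)} = 20 + a + g$ ($o{\left(a,g \right)} = \left(a + g\right) + 20 = 20 + a + g$)
$R{\left(-63 \right)} + o{\left(-38,-53 \right)} = \left(208 + \left(-63\right)^{2} + 106 \left(-63\right)\right) - 71 = \left(208 + 3969 - 6678\right) - 71 = -2501 - 71 = -2572$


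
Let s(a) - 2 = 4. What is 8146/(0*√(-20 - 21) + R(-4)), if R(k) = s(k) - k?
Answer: 4073/5 ≈ 814.60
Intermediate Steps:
s(a) = 6 (s(a) = 2 + 4 = 6)
R(k) = 6 - k
8146/(0*√(-20 - 21) + R(-4)) = 8146/(0*√(-20 - 21) + (6 - 1*(-4))) = 8146/(0*√(-41) + (6 + 4)) = 8146/(0*(I*√41) + 10) = 8146/(0 + 10) = 8146/10 = 8146*(⅒) = 4073/5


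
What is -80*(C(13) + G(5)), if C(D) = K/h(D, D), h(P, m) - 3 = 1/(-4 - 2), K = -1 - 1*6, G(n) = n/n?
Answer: 2000/17 ≈ 117.65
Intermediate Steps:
G(n) = 1
K = -7 (K = -1 - 6 = -7)
h(P, m) = 17/6 (h(P, m) = 3 + 1/(-4 - 2) = 3 + 1/(-6) = 3 - 1/6 = 17/6)
C(D) = -42/17 (C(D) = -7/17/6 = -7*6/17 = -42/17)
-80*(C(13) + G(5)) = -80*(-42/17 + 1) = -80*(-25/17) = 2000/17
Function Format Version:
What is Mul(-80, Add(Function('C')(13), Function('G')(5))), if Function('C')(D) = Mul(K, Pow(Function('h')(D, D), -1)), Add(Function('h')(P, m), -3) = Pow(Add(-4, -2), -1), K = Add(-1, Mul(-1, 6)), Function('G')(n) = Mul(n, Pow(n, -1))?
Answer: Rational(2000, 17) ≈ 117.65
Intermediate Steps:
Function('G')(n) = 1
K = -7 (K = Add(-1, -6) = -7)
Function('h')(P, m) = Rational(17, 6) (Function('h')(P, m) = Add(3, Pow(Add(-4, -2), -1)) = Add(3, Pow(-6, -1)) = Add(3, Rational(-1, 6)) = Rational(17, 6))
Function('C')(D) = Rational(-42, 17) (Function('C')(D) = Mul(-7, Pow(Rational(17, 6), -1)) = Mul(-7, Rational(6, 17)) = Rational(-42, 17))
Mul(-80, Add(Function('C')(13), Function('G')(5))) = Mul(-80, Add(Rational(-42, 17), 1)) = Mul(-80, Rational(-25, 17)) = Rational(2000, 17)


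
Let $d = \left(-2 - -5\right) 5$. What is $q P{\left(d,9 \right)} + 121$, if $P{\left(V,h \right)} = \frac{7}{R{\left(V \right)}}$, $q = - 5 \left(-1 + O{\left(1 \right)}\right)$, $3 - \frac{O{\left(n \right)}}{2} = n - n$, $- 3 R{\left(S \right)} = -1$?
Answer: $-404$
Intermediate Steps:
$R{\left(S \right)} = \frac{1}{3}$ ($R{\left(S \right)} = \left(- \frac{1}{3}\right) \left(-1\right) = \frac{1}{3}$)
$O{\left(n \right)} = 6$ ($O{\left(n \right)} = 6 - 2 \left(n - n\right) = 6 - 0 = 6 + 0 = 6$)
$d = 15$ ($d = \left(-2 + 5\right) 5 = 3 \cdot 5 = 15$)
$q = -25$ ($q = - 5 \left(-1 + 6\right) = \left(-5\right) 5 = -25$)
$P{\left(V,h \right)} = 21$ ($P{\left(V,h \right)} = 7 \frac{1}{\frac{1}{3}} = 7 \cdot 3 = 21$)
$q P{\left(d,9 \right)} + 121 = \left(-25\right) 21 + 121 = -525 + 121 = -404$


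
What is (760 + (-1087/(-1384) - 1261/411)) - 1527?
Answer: -437586475/568824 ≈ -769.28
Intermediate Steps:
(760 + (-1087/(-1384) - 1261/411)) - 1527 = (760 + (-1087*(-1/1384) - 1261*1/411)) - 1527 = (760 + (1087/1384 - 1261/411)) - 1527 = (760 - 1298467/568824) - 1527 = 431007773/568824 - 1527 = -437586475/568824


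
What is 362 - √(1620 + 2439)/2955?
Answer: 362 - √451/985 ≈ 361.98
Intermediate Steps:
362 - √(1620 + 2439)/2955 = 362 - √4059/2955 = 362 - 3*√451/2955 = 362 - √451/985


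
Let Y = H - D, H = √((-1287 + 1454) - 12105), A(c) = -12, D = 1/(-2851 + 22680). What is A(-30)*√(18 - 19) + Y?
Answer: -1/19829 - 12*I + I*√11938 ≈ -5.0431e-5 + 97.261*I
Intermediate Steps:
D = 1/19829 ≈ 5.0431e-5
H = I*√11938 (H = √(167 - 12105) = √(-11938) = I*√11938 ≈ 109.26*I)
Y = -1/19829 + I*√11938 (Y = I*√11938 - 1*1/19829 = I*√11938 - 1/19829 = -1/19829 + I*√11938 ≈ -5.0431e-5 + 109.26*I)
A(-30)*√(18 - 19) + Y = -12*√(18 - 19) + (-1/19829 + I*√11938) = -12*I + (-1/19829 + I*√11938) = -1/19829 - 12*I + I*√11938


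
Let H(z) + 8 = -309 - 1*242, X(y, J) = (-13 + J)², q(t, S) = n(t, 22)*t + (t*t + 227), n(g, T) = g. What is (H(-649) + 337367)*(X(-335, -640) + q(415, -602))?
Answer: 259707933488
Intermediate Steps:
q(t, S) = 227 + 2*t² (q(t, S) = t*t + (t*t + 227) = t² + (t² + 227) = t² + (227 + t²) = 227 + 2*t²)
H(z) = -559 (H(z) = -8 + (-309 - 1*242) = -8 + (-309 - 242) = -8 - 551 = -559)
(H(-649) + 337367)*(X(-335, -640) + q(415, -602)) = (-559 + 337367)*((-13 - 640)² + (227 + 2*415²)) = 336808*((-653)² + (227 + 2*172225)) = 336808*(426409 + (227 + 344450)) = 336808*(426409 + 344677) = 336808*771086 = 259707933488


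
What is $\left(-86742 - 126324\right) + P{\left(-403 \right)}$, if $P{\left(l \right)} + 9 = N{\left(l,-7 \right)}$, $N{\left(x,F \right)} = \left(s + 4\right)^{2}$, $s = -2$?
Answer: $-213071$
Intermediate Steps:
$N{\left(x,F \right)} = 4$ ($N{\left(x,F \right)} = \left(-2 + 4\right)^{2} = 2^{2} = 4$)
$P{\left(l \right)} = -5$ ($P{\left(l \right)} = -9 + 4 = -5$)
$\left(-86742 - 126324\right) + P{\left(-403 \right)} = \left(-86742 - 126324\right) - 5 = -213066 - 5 = -213071$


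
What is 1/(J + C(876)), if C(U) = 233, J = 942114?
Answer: 1/942347 ≈ 1.0612e-6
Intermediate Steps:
1/(J + C(876)) = 1/(942114 + 233) = 1/942347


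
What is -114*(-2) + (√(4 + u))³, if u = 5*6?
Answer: 228 + 34*√34 ≈ 426.25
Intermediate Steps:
u = 30
-114*(-2) + (√(4 + u))³ = -114*(-2) + (√(4 + 30))³ = 228 + (√34)³ = 228 + 34*√34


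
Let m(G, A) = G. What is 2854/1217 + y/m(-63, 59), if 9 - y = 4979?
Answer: 889756/10953 ≈ 81.234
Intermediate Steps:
y = -4970 (y = 9 - 1*4979 = 9 - 4979 = -4970)
2854/1217 + y/m(-63, 59) = 2854/1217 - 4970/(-63) = 2854*(1/1217) - 4970*(-1/63) = 2854/1217 + 710/9 = 889756/10953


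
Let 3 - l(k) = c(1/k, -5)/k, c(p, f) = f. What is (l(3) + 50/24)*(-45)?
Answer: -1215/4 ≈ -303.75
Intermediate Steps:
l(k) = 3 + 5/k (l(k) = 3 - (-5)/k = 3 + 5/k)
(l(3) + 50/24)*(-45) = ((3 + 5/3) + 50/24)*(-45) = ((3 + 5*(⅓)) + 50*(1/24))*(-45) = ((3 + 5/3) + 25/12)*(-45) = (14/3 + 25/12)*(-45) = (27/4)*(-45) = -1215/4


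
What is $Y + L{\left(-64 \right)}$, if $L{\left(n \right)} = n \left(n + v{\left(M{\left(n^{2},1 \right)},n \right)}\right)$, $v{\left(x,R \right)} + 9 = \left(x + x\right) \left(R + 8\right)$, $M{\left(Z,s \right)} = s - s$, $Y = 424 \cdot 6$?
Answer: $7216$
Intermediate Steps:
$Y = 2544$
$M{\left(Z,s \right)} = 0$
$v{\left(x,R \right)} = -9 + 2 x \left(8 + R\right)$ ($v{\left(x,R \right)} = -9 + \left(x + x\right) \left(R + 8\right) = -9 + 2 x \left(8 + R\right)$)
$L{\left(n \right)} = n \left(-9 + n\right)$ ($L{\left(n \right)} = n \left(n + \left(-9 + 16 \cdot 0 + 2 n 0\right)\right) = n \left(n + \left(-9 + 0 + 0\right)\right) = n \left(n - 9\right) = n \left(-9 + n\right)$)
$Y + L{\left(-64 \right)} = 2544 - 64 \left(-9 - 64\right) = 2544 - -4672 = 2544 + 4672 = 7216$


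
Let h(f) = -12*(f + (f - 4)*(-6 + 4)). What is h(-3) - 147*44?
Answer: -6600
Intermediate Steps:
h(f) = -96 + 12*f (h(f) = -12*(f + (-4 + f)*(-2)) = -12*(f + (8 - 2*f)) = -12*(8 - f) = -96 + 12*f)
h(-3) - 147*44 = (-96 + 12*(-3)) - 147*44 = (-96 - 36) - 6468 = -132 - 6468 = -6600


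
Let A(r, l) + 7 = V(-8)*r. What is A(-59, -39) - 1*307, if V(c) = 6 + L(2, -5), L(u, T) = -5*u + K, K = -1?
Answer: -19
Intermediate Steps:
L(u, T) = -1 - 5*u (L(u, T) = -5*u - 1 = -1 - 5*u)
V(c) = -5 (V(c) = 6 + (-1 - 5*2) = 6 + (-1 - 10) = 6 - 11 = -5)
A(r, l) = -7 - 5*r
A(-59, -39) - 1*307 = (-7 - 5*(-59)) - 1*307 = (-7 + 295) - 307 = 288 - 307 = -19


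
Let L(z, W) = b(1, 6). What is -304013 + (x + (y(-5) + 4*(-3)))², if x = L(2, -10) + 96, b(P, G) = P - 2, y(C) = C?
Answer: -297929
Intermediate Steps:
b(P, G) = -2 + P
L(z, W) = -1 (L(z, W) = -2 + 1 = -1)
x = 95 (x = -1 + 96 = 95)
-304013 + (x + (y(-5) + 4*(-3)))² = -304013 + (95 + (-5 + 4*(-3)))² = -304013 + (95 + (-5 - 12))² = -304013 + (95 - 17)² = -304013 + 78² = -304013 + 6084 = -297929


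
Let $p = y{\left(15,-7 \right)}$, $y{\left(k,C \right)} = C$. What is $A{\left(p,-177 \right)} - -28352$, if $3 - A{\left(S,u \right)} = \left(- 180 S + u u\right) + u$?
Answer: $-4057$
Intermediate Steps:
$p = -7$
$A{\left(S,u \right)} = 3 - u - u^{2} + 180 S$ ($A{\left(S,u \right)} = 3 - \left(\left(- 180 S + u u\right) + u\right) = 3 - \left(\left(- 180 S + u^{2}\right) + u\right) = 3 - \left(\left(u^{2} - 180 S\right) + u\right) = 3 - \left(u + u^{2} - 180 S\right) = 3 - u - u^{2} + 180 S$)
$A{\left(p,-177 \right)} - -28352 = \left(3 - -177 - \left(-177\right)^{2} + 180 \left(-7\right)\right) - -28352 = \left(3 + 177 - 31329 - 1260\right) + 28352 = -32409 + 28352 = -4057$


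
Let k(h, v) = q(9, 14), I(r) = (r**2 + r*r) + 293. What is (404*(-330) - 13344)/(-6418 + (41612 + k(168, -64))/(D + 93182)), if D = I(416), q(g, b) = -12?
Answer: 4605113412/201516269 ≈ 22.852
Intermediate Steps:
I(r) = 293 + 2*r**2 (I(r) = (r**2 + r**2) + 293 = 2*r**2 + 293 = 293 + 2*r**2)
k(h, v) = -12
D = 346405 (D = 293 + 2*416**2 = 293 + 2*173056 = 293 + 346112 = 346405)
(404*(-330) - 13344)/(-6418 + (41612 + k(168, -64))/(D + 93182)) = (404*(-330) - 13344)/(-6418 + (41612 - 12)/(346405 + 93182)) = (-133320 - 13344)/(-6418 + 41600/439587) = -146664/(-6418 + 41600*(1/439587)) = -146664/(-6418 + 41600/439587) = -146664/(-2821227766/439587) = -146664*(-439587/2821227766) = 4605113412/201516269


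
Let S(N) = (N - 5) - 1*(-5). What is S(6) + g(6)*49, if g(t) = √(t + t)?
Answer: 6 + 98*√3 ≈ 175.74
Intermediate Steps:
S(N) = N (S(N) = (-5 + N) + 5 = N)
g(t) = √2*√t (g(t) = √(2*t) = √2*√t)
S(6) + g(6)*49 = 6 + (√2*√6)*49 = 6 + (2*√3)*49 = 6 + 98*√3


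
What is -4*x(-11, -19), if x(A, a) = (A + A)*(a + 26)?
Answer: 616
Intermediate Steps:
x(A, a) = 2*A*(26 + a) (x(A, a) = (2*A)*(26 + a) = 2*A*(26 + a))
-4*x(-11, -19) = -8*(-11)*(26 - 19) = -8*(-11)*7 = -4*(-154) = 616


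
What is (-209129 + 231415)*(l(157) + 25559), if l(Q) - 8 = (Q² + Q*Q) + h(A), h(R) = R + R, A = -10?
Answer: 1667995670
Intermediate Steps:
h(R) = 2*R
l(Q) = -12 + 2*Q² (l(Q) = 8 + ((Q² + Q*Q) + 2*(-10)) = 8 + ((Q² + Q²) - 20) = 8 + (2*Q² - 20) = 8 + (-20 + 2*Q²) = -12 + 2*Q²)
(-209129 + 231415)*(l(157) + 25559) = (-209129 + 231415)*((-12 + 2*157²) + 25559) = 22286*((-12 + 2*24649) + 25559) = 22286*((-12 + 49298) + 25559) = 22286*(49286 + 25559) = 22286*74845 = 1667995670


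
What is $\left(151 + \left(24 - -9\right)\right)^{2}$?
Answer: $33856$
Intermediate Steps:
$\left(151 + \left(24 - -9\right)\right)^{2} = \left(151 + \left(24 + 9\right)\right)^{2} = \left(151 + 33\right)^{2} = 184^{2} = 33856$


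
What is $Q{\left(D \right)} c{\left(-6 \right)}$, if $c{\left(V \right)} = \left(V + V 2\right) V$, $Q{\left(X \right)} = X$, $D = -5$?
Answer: $-540$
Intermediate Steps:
$c{\left(V \right)} = 3 V^{2}$ ($c{\left(V \right)} = \left(V + 2 V\right) V = 3 V V = 3 V^{2}$)
$Q{\left(D \right)} c{\left(-6 \right)} = - 5 \cdot 3 \left(-6\right)^{2} = - 5 \cdot 3 \cdot 36 = \left(-5\right) 108 = -540$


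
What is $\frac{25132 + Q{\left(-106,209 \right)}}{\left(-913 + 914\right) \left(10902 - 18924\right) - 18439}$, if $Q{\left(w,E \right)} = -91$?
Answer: $- \frac{25041}{26461} \approx -0.94634$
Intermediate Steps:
$\frac{25132 + Q{\left(-106,209 \right)}}{\left(-913 + 914\right) \left(10902 - 18924\right) - 18439} = \frac{25132 - 91}{\left(-913 + 914\right) \left(10902 - 18924\right) - 18439} = \frac{25041}{1 \left(-8022\right) - 18439} = \frac{25041}{-8022 - 18439} = \frac{25041}{-26461} = 25041 \left(- \frac{1}{26461}\right) = - \frac{25041}{26461}$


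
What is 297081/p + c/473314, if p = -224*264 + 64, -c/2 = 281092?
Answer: -86910964841/13979802304 ≈ -6.2169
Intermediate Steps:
c = -562184 (c = -2*281092 = -562184)
p = -59072 (p = -59136 + 64 = -59072)
297081/p + c/473314 = 297081/(-59072) - 562184/473314 = 297081*(-1/59072) - 562184*1/473314 = -297081/59072 - 281092/236657 = -86910964841/13979802304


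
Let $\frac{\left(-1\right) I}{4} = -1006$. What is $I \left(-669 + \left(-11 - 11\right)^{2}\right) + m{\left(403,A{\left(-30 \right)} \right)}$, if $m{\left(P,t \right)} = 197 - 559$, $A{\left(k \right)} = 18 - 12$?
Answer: $-744802$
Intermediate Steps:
$I = 4024$ ($I = \left(-4\right) \left(-1006\right) = 4024$)
$A{\left(k \right)} = 6$
$m{\left(P,t \right)} = -362$
$I \left(-669 + \left(-11 - 11\right)^{2}\right) + m{\left(403,A{\left(-30 \right)} \right)} = 4024 \left(-669 + \left(-11 - 11\right)^{2}\right) - 362 = 4024 \left(-669 + \left(-22\right)^{2}\right) - 362 = 4024 \left(-669 + 484\right) - 362 = 4024 \left(-185\right) - 362 = -744440 - 362 = -744802$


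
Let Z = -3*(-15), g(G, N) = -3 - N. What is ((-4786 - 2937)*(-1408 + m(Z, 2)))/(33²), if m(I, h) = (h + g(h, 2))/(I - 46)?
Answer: 10850815/1089 ≈ 9964.0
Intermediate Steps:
Z = 45
m(I, h) = (-5 + h)/(-46 + I) (m(I, h) = (h + (-3 - 1*2))/(I - 46) = (h + (-3 - 2))/(-46 + I) = (h - 5)/(-46 + I) = (-5 + h)/(-46 + I))
((-4786 - 2937)*(-1408 + m(Z, 2)))/(33²) = ((-4786 - 2937)*(-1408 + (-5 + 2)/(-46 + 45)))/(33²) = -7723*(-1408 - 3/(-1))/1089 = -7723*(-1408 - 1*(-3))*(1/1089) = -7723*(-1408 + 3)*(1/1089) = -7723*(-1405)*(1/1089) = 10850815*(1/1089) = 10850815/1089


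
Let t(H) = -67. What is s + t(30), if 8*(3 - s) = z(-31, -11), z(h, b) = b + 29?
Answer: -265/4 ≈ -66.250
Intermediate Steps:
z(h, b) = 29 + b
s = ¾ (s = 3 - (29 - 11)/8 = 3 - ⅛*18 = 3 - 9/4 = ¾ ≈ 0.75000)
s + t(30) = ¾ - 67 = -265/4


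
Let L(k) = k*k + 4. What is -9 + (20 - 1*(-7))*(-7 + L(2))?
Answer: 18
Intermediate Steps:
L(k) = 4 + k² (L(k) = k² + 4 = 4 + k²)
-9 + (20 - 1*(-7))*(-7 + L(2)) = -9 + (20 - 1*(-7))*(-7 + (4 + 2²)) = -9 + (20 + 7)*(-7 + (4 + 4)) = -9 + 27*(-7 + 8) = -9 + 27*1 = -9 + 27 = 18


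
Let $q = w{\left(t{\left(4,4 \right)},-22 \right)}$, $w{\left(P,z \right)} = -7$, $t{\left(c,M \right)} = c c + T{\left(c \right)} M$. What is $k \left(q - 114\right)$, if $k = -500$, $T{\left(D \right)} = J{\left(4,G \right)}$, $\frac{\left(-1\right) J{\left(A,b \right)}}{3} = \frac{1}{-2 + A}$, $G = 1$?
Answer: $60500$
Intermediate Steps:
$J{\left(A,b \right)} = - \frac{3}{-2 + A}$
$T{\left(D \right)} = - \frac{3}{2}$ ($T{\left(D \right)} = - \frac{3}{-2 + 4} = - \frac{3}{2}$)
$t{\left(c,M \right)} = c^{2} - \frac{3 M}{2}$ ($t{\left(c,M \right)} = c c - \frac{3 M}{2} = c^{2} - \frac{3 M}{2}$)
$q = -7$
$k \left(q - 114\right) = - 500 \left(-7 - 114\right) = \left(-500\right) \left(-121\right) = 60500$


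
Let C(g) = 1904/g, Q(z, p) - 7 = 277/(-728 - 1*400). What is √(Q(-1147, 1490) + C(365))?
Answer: √507305635710/205860 ≈ 3.4599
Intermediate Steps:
Q(z, p) = 7619/1128 (Q(z, p) = 7 + 277/(-728 - 1*400) = 7 + 277/(-728 - 400) = 7 + 277/(-1128) = 7 + 277*(-1/1128) = 7 - 277/1128 = 7619/1128)
√(Q(-1147, 1490) + C(365)) = √(7619/1128 + 1904/365) = √(4928647/411720) = √507305635710/205860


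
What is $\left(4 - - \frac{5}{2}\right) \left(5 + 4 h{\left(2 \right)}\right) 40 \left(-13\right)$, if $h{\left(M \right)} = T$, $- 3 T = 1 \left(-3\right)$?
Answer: $-30420$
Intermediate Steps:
$T = 1$ ($T = - \frac{1 \left(-3\right)}{3} = \left(- \frac{1}{3}\right) \left(-3\right) = 1$)
$h{\left(M \right)} = 1$
$\left(4 - - \frac{5}{2}\right) \left(5 + 4 h{\left(2 \right)}\right) 40 \left(-13\right) = \left(4 - - \frac{5}{2}\right) \left(5 + 4 \cdot 1\right) 40 \left(-13\right) = \left(4 - - \frac{5}{2}\right) \left(5 + 4\right) 40 \left(-13\right) = \left(4 + \left(1 + \frac{3}{2}\right)\right) 9 \cdot 40 \left(-13\right) = \left(4 + \frac{5}{2}\right) 9 \cdot 40 \left(-13\right) = \frac{13}{2} \cdot 9 \cdot 40 \left(-13\right) = \frac{117}{2} \cdot 40 \left(-13\right) = 2340 \left(-13\right) = -30420$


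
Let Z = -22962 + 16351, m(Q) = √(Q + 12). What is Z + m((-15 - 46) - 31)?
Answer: -6611 + 4*I*√5 ≈ -6611.0 + 8.9443*I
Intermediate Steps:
m(Q) = √(12 + Q)
Z = -6611
Z + m((-15 - 46) - 31) = -6611 + √(12 + ((-15 - 46) - 31)) = -6611 + √(12 + (-61 - 31)) = -6611 + √(12 - 92) = -6611 + √(-80) = -6611 + 4*I*√5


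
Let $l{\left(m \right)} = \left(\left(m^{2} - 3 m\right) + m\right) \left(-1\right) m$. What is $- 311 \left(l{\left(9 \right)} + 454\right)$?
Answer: $35143$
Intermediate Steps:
$l{\left(m \right)} = m \left(- m^{2} + 2 m\right)$ ($l{\left(m \right)} = \left(m^{2} - 2 m\right) \left(-1\right) m = \left(- m^{2} + 2 m\right) m = m \left(- m^{2} + 2 m\right)$)
$- 311 \left(l{\left(9 \right)} + 454\right) = - 311 \left(9^{2} \left(2 - 9\right) + 454\right) = - 311 \left(81 \left(2 - 9\right) + 454\right) = - 311 \left(81 \left(-7\right) + 454\right) = - 311 \left(-567 + 454\right) = \left(-311\right) \left(-113\right) = 35143$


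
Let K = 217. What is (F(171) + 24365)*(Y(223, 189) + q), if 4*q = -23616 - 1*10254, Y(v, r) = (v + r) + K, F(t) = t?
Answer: -192325436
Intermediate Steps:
Y(v, r) = 217 + r + v (Y(v, r) = (v + r) + 217 = (r + v) + 217 = 217 + r + v)
q = -16935/2 (q = (-23616 - 1*10254)/4 = (-23616 - 10254)/4 = (¼)*(-33870) = -16935/2 ≈ -8467.5)
(F(171) + 24365)*(Y(223, 189) + q) = (171 + 24365)*((217 + 189 + 223) - 16935/2) = 24536*(629 - 16935/2) = 24536*(-15677/2) = -192325436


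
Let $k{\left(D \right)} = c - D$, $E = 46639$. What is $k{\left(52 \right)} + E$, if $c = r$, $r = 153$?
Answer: $46740$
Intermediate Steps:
$c = 153$
$k{\left(D \right)} = 153 - D$
$k{\left(52 \right)} + E = \left(153 - 52\right) + 46639 = 101 + 46639 = 46740$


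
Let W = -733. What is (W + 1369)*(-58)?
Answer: -36888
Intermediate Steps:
(W + 1369)*(-58) = (-733 + 1369)*(-58) = 636*(-58) = -36888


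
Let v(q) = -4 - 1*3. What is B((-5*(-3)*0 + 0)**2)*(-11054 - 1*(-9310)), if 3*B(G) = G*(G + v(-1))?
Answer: 0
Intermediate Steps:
v(q) = -7 (v(q) = -4 - 3 = -7)
B(G) = G*(-7 + G)/3 (B(G) = (G*(G - 7))/3 = (G*(-7 + G))/3 = G*(-7 + G)/3)
B((-5*(-3)*0 + 0)**2)*(-11054 - 1*(-9310)) = ((-5*(-3)*0 + 0)**2*(-7 + (-5*(-3)*0 + 0)**2)/3)*(-11054 - 1*(-9310)) = ((15*0 + 0)**2*(-7 + (15*0 + 0)**2)/3)*(-11054 + 9310) = ((0 + 0)**2*(-7 + (0 + 0)**2)/3)*(-1744) = ((1/3)*0**2*(-7 + 0**2))*(-1744) = ((1/3)*0*(-7 + 0))*(-1744) = ((1/3)*0*(-7))*(-1744) = 0*(-1744) = 0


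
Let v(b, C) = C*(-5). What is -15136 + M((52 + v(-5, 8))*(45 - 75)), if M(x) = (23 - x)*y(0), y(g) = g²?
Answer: -15136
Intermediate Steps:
v(b, C) = -5*C
M(x) = 0 (M(x) = (23 - x)*0² = (23 - x)*0 = 0)
-15136 + M((52 + v(-5, 8))*(45 - 75)) = -15136 + 0 = -15136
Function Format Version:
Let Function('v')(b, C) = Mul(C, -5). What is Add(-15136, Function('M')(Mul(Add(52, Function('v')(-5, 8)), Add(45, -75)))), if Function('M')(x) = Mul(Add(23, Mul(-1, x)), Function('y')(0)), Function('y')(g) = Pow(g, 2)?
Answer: -15136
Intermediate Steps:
Function('v')(b, C) = Mul(-5, C)
Function('M')(x) = 0 (Function('M')(x) = Mul(Add(23, Mul(-1, x)), Pow(0, 2)) = Mul(Add(23, Mul(-1, x)), 0) = 0)
Add(-15136, Function('M')(Mul(Add(52, Function('v')(-5, 8)), Add(45, -75)))) = Add(-15136, 0) = -15136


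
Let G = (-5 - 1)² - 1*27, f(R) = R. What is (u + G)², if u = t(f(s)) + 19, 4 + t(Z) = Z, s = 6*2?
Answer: 1296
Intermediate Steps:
s = 12
t(Z) = -4 + Z
u = 27 (u = (-4 + 12) + 19 = 8 + 19 = 27)
G = 9 (G = (-6)² - 27 = 36 - 27 = 9)
(u + G)² = (27 + 9)² = 36² = 1296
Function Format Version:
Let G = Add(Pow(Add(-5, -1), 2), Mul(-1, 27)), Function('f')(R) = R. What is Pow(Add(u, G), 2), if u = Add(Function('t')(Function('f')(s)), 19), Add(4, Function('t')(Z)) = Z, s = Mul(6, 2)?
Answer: 1296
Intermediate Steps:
s = 12
Function('t')(Z) = Add(-4, Z)
u = 27 (u = Add(Add(-4, 12), 19) = Add(8, 19) = 27)
G = 9 (G = Add(Pow(-6, 2), -27) = Add(36, -27) = 9)
Pow(Add(u, G), 2) = Pow(Add(27, 9), 2) = Pow(36, 2) = 1296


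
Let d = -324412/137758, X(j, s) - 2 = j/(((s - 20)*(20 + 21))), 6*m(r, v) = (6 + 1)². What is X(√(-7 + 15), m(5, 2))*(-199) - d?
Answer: -27251636/68879 + 2388*√2/2911 ≈ -394.48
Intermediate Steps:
m(r, v) = 49/6 (m(r, v) = (6 + 1)²/6 = (⅙)*7² = (⅙)*49 = 49/6)
X(j, s) = 2 + j/(-820 + 41*s) (X(j, s) = 2 + j/(((s - 20)*(20 + 21))) = 2 + j/(((-20 + s)*41)) = 2 + j/(-820 + 41*s))
d = -162206/68879 (d = -324412*1/137758 = -162206/68879 ≈ -2.3549)
X(√(-7 + 15), m(5, 2))*(-199) - d = ((-1640 + √(-7 + 15) + 82*(49/6))/(41*(-20 + 49/6)))*(-199) - 1*(-162206/68879) = ((-1640 + √8 + 2009/3)/(41*(-71/6)))*(-199) + 162206/68879 = ((1/41)*(-6/71)*(-1640 + 2*√2 + 2009/3))*(-199) + 162206/68879 = ((1/41)*(-6/71)*(-2911/3 + 2*√2))*(-199) + 162206/68879 = (2 - 12*√2/2911)*(-199) + 162206/68879 = (-398 + 2388*√2/2911) + 162206/68879 = -27251636/68879 + 2388*√2/2911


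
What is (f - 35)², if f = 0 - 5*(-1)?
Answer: 900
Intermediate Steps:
f = 5 (f = 0 + 5 = 5)
(f - 35)² = (5 - 35)² = (-30)² = 900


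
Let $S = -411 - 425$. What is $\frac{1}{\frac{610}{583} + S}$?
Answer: $- \frac{583}{486778} \approx -0.0011977$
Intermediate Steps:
$S = -836$
$\frac{1}{\frac{610}{583} + S} = \frac{1}{\frac{610}{583} - 836} = \frac{1}{- \frac{486778}{583}} = - \frac{583}{486778}$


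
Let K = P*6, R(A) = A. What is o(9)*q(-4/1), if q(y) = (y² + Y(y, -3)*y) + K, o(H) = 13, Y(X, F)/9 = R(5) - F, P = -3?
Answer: -3770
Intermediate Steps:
Y(X, F) = 45 - 9*F (Y(X, F) = 9*(5 - F) = 45 - 9*F)
K = -18 (K = -3*6 = -18)
q(y) = -18 + y² + 72*y (q(y) = (y² + (45 - 9*(-3))*y) - 18 = (y² + (45 + 27)*y) - 18 = (y² + 72*y) - 18 = -18 + y² + 72*y)
o(9)*q(-4/1) = 13*(-18 + (-4/1)² + 72*(-4/1)) = 13*(-18 + (-4*1)² + 72*(-4*1)) = 13*(-18 + (-4)² + 72*(-4)) = 13*(-18 + 16 - 288) = 13*(-290) = -3770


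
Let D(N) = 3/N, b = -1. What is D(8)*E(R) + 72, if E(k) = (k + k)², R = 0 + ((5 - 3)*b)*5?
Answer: 222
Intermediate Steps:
R = -10 (R = 0 + ((5 - 3)*(-1))*5 = 0 + (2*(-1))*5 = 0 - 2*5 = 0 - 10 = -10)
E(k) = 4*k² (E(k) = (2*k)² = 4*k²)
D(8)*E(R) + 72 = (3/8)*(4*(-10)²) + 72 = (3*(⅛))*(4*100) + 72 = (3/8)*400 + 72 = 150 + 72 = 222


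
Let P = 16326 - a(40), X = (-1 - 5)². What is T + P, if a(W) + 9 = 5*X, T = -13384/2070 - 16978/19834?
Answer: 165741304046/10264095 ≈ 16148.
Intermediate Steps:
X = 36 (X = (-6)² = 36)
T = -75150679/10264095 (T = -13384*1/2070 - 16978*1/19834 = -6692/1035 - 8489/9917 = -75150679/10264095 ≈ -7.3217)
a(W) = 171 (a(W) = -9 + 5*36 = -9 + 180 = 171)
P = 16155 (P = 16326 - 1*171 = 16326 - 171 = 16155)
T + P = -75150679/10264095 + 16155 = 165741304046/10264095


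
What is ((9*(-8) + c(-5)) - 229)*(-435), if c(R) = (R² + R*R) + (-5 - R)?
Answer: 109185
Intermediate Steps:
c(R) = -5 - R + 2*R² (c(R) = (R² + R²) + (-5 - R) = 2*R² + (-5 - R) = -5 - R + 2*R²)
((9*(-8) + c(-5)) - 229)*(-435) = ((9*(-8) + (-5 - 1*(-5) + 2*(-5)²)) - 229)*(-435) = ((-72 + (-5 + 5 + 2*25)) - 229)*(-435) = ((-72 + (-5 + 5 + 50)) - 229)*(-435) = ((-72 + 50) - 229)*(-435) = (-22 - 229)*(-435) = -251*(-435) = 109185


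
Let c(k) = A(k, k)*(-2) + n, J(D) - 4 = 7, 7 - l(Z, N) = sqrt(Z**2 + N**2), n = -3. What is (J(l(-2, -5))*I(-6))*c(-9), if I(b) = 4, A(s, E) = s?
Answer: 660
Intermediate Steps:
l(Z, N) = 7 - sqrt(N**2 + Z**2) (l(Z, N) = 7 - sqrt(Z**2 + N**2) = 7 - sqrt(N**2 + Z**2))
J(D) = 11 (J(D) = 4 + 7 = 11)
c(k) = -3 - 2*k (c(k) = k*(-2) - 3 = -2*k - 3 = -3 - 2*k)
(J(l(-2, -5))*I(-6))*c(-9) = (11*4)*(-3 - 2*(-9)) = 44*(-3 + 18) = 44*15 = 660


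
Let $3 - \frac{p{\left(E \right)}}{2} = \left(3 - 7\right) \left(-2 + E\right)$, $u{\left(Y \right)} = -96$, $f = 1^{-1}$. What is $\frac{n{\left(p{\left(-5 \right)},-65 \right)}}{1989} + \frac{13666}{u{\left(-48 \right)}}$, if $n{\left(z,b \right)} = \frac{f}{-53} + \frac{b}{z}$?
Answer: $- \frac{1200518503}{8433360} \approx -142.35$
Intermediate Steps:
$f = 1$
$p{\left(E \right)} = -10 + 8 E$ ($p{\left(E \right)} = 6 - 2 \left(3 - 7\right) \left(-2 + E\right) = 6 - 2 \left(- 4 \left(-2 + E\right)\right) = 6 - 2 \left(8 - 4 E\right) = 6 + \left(-16 + 8 E\right) = -10 + 8 E$)
$n{\left(z,b \right)} = - \frac{1}{53} + \frac{b}{z}$ ($n{\left(z,b \right)} = 1 \frac{1}{-53} + \frac{b}{z} = 1 \left(- \frac{1}{53}\right) + \frac{b}{z} = - \frac{1}{53} + \frac{b}{z}$)
$\frac{n{\left(p{\left(-5 \right)},-65 \right)}}{1989} + \frac{13666}{u{\left(-48 \right)}} = \frac{\frac{1}{-10 + 8 \left(-5\right)} \left(-65 - \frac{-10 + 8 \left(-5\right)}{53}\right)}{1989} + \frac{13666}{-96} = \frac{-65 - \frac{-10 - 40}{53}}{-10 - 40} \cdot \frac{1}{1989} + 13666 \left(- \frac{1}{96}\right) = \frac{-65 - - \frac{50}{53}}{-50} \cdot \frac{1}{1989} - \frac{6833}{48} = - \frac{-65 + \frac{50}{53}}{50} \cdot \frac{1}{1989} - \frac{6833}{48} = \left(- \frac{1}{50}\right) \left(- \frac{3395}{53}\right) \frac{1}{1989} - \frac{6833}{48} = \frac{679}{530} \cdot \frac{1}{1989} - \frac{6833}{48} = \frac{679}{1054170} - \frac{6833}{48} = - \frac{1200518503}{8433360}$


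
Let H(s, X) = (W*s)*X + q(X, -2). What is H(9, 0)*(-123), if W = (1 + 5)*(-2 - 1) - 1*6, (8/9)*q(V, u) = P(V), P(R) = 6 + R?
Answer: -3321/4 ≈ -830.25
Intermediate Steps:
q(V, u) = 27/4 + 9*V/8 (q(V, u) = 9*(6 + V)/8 = 27/4 + 9*V/8)
W = -24 (W = 6*(-3) - 6 = -18 - 6 = -24)
H(s, X) = 27/4 + 9*X/8 - 24*X*s (H(s, X) = (-24*s)*X + (27/4 + 9*X/8) = -24*X*s + (27/4 + 9*X/8) = 27/4 + 9*X/8 - 24*X*s)
H(9, 0)*(-123) = (27/4 + (9/8)*0 - 24*0*9)*(-123) = (27/4 + 0 + 0)*(-123) = (27/4)*(-123) = -3321/4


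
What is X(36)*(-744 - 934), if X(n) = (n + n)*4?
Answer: -483264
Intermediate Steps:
X(n) = 8*n (X(n) = (2*n)*4 = 8*n)
X(36)*(-744 - 934) = (8*36)*(-744 - 934) = 288*(-1678) = -483264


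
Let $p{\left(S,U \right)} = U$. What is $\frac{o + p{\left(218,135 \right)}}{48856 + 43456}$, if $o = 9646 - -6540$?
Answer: $\frac{16321}{92312} \approx 0.1768$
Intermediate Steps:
$o = 16186$ ($o = 9646 + 6540 = 16186$)
$\frac{o + p{\left(218,135 \right)}}{48856 + 43456} = \frac{16186 + 135}{48856 + 43456} = \frac{16321}{92312}$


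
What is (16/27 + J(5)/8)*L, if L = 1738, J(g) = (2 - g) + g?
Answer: 79079/54 ≈ 1464.4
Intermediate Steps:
J(g) = 2
(16/27 + J(5)/8)*L = (16/27 + 2/8)*1738 = (16*(1/27) + 2*(1/8))*1738 = (16/27 + 1/4)*1738 = (91/108)*1738 = 79079/54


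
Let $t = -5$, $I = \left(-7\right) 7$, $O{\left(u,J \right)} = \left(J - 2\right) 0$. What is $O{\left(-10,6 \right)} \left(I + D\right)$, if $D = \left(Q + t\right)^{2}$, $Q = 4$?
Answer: $0$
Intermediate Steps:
$O{\left(u,J \right)} = 0$ ($O{\left(u,J \right)} = \left(-2 + J\right) 0 = 0$)
$I = -49$
$D = 1$ ($D = \left(4 - 5\right)^{2} = \left(-1\right)^{2} = 1$)
$O{\left(-10,6 \right)} \left(I + D\right) = 0 \left(-49 + 1\right) = 0 \left(-48\right) = 0$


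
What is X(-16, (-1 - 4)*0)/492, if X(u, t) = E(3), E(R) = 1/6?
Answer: 1/2952 ≈ 0.00033875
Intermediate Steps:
E(R) = ⅙
X(u, t) = ⅙
X(-16, (-1 - 4)*0)/492 = (⅙)/492 = (⅙)*(1/492) = 1/2952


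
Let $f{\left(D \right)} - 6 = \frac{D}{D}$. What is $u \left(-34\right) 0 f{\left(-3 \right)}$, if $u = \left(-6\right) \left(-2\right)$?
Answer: $0$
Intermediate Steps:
$f{\left(D \right)} = 7$ ($f{\left(D \right)} = 6 + \frac{D}{D} = 6 + 1 = 7$)
$u = 12$
$u \left(-34\right) 0 f{\left(-3 \right)} = 12 \left(-34\right) 0 \cdot 7 = \left(-408\right) 0 = 0$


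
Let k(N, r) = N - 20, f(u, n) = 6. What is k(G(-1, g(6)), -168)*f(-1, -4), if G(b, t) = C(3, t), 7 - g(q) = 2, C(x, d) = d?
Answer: -90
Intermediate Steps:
g(q) = 5 (g(q) = 7 - 1*2 = 7 - 2 = 5)
G(b, t) = t
k(N, r) = -20 + N
k(G(-1, g(6)), -168)*f(-1, -4) = (-20 + 5)*6 = -15*6 = -90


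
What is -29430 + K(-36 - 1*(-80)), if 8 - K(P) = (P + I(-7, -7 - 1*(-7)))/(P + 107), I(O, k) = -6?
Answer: -4442760/151 ≈ -29422.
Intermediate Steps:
K(P) = 8 - (-6 + P)/(107 + P) (K(P) = 8 - (P - 6)/(P + 107) = 8 - (-6 + P)/(107 + P))
-29430 + K(-36 - 1*(-80)) = -29430 + (862 + 7*(-36 - 1*(-80)))/(107 + (-36 - 1*(-80))) = -29430 + (862 + 7*(-36 + 80))/(107 + (-36 + 80)) = -29430 + (862 + 7*44)/(107 + 44) = -29430 + (862 + 308)/151 = -29430 + (1/151)*1170 = -29430 + 1170/151 = -4442760/151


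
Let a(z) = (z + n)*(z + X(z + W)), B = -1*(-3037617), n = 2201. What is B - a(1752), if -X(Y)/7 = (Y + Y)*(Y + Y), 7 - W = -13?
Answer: 347542101017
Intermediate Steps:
W = 20 (W = 7 - 1*(-13) = 7 + 13 = 20)
B = 3037617
X(Y) = -28*Y² (X(Y) = -7*(Y + Y)*(Y + Y) = -7*2*Y*2*Y = -28*Y²)
a(z) = (2201 + z)*(z - 28*(20 + z)²) (a(z) = (z + 2201)*(z - 28*(z + 20)²) = (2201 + z)*(z - 28*(20 + z)²))
B - a(1752) = 3037617 - (-24651200 - 2474119*1752 - 62747*1752² - 28*1752³) = 3037617 - (-24651200 - 4334656488 - 62747*3069504 - 28*5377771008) = 3037617 - (-24651200 - 4334656488 - 192602167488 - 150577588224) = 3037617 - 1*(-347539063400) = 3037617 + 347539063400 = 347542101017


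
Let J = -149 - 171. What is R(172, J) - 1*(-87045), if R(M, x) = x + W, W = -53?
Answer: 86672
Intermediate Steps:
J = -320
R(M, x) = -53 + x (R(M, x) = x - 53 = -53 + x)
R(172, J) - 1*(-87045) = (-53 - 320) - 1*(-87045) = -373 + 87045 = 86672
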